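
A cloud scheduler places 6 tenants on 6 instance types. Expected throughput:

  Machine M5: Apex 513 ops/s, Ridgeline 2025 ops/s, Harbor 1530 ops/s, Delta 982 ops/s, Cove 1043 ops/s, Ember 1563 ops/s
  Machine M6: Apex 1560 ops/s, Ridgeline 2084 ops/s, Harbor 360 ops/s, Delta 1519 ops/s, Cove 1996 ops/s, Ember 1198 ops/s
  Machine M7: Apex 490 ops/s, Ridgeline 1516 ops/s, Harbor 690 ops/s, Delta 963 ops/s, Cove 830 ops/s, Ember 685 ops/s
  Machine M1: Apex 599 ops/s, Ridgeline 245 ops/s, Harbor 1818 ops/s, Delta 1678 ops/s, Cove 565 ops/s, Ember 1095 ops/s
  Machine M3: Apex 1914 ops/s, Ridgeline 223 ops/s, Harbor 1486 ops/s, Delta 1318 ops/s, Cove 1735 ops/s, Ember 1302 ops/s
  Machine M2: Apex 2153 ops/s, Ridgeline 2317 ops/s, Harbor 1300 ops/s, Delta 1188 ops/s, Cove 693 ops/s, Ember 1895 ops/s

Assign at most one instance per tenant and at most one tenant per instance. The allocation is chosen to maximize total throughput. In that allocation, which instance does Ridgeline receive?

Ridgeline receives Machine M5.

This is a one-to-one assignment (maximum-weight bipartite matching).
Optimal: Apex→Machine M3 (1914 ops/s), Ridgeline→Machine M5 (2025 ops/s), Harbor→Machine M1 (1818 ops/s), Delta→Machine M7 (963 ops/s), Cove→Machine M6 (1996 ops/s), Ember→Machine M2 (1895 ops/s) — total 1914+2025+1818+963+1996+1895 = 10611 ops/s.
Ridgeline's own top instance is Machine M2 (2317 ops/s), but forcing Ridgeline→Machine M2 and reassigning the rest optimally gives only 10571 ops/s — worse by 40.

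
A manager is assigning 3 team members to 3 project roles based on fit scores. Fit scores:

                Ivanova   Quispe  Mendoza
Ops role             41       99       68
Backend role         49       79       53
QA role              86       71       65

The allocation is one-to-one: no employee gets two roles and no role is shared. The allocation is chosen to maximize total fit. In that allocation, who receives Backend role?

Optimal: Ivanova→QA role (86 pts), Quispe→Ops role (99 pts), Mendoza→Backend role (53 pts) — total 86+99+53 = 238 pts.
Next-best assignment: Ivanova→QA role, Quispe→Backend role, Mendoza→Ops role = 233 pts.
No other one-to-one assignment exceeds 238 pts.
Mendoza's own top role is Ops role (68 pts), but forcing Mendoza→Ops role and reassigning the rest optimally gives only 233 pts — worse by 5.

Mendoza receives Backend role.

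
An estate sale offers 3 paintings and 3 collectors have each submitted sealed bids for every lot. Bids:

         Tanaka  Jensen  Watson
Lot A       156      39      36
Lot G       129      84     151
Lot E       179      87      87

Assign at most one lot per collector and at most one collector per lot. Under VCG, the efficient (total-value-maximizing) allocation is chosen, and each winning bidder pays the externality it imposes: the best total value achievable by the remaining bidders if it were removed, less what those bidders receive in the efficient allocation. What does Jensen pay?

Efficient allocation: Tanaka→Lot A ($156), Jensen→Lot E ($87), Watson→Lot G ($151); total welfare W = $394.
Jensen receives Lot E at value $87, so the others get W − 87 = $307.
Without Jensen: best allocation of the remaining 2 bidders over all 3 lots is Tanaka→Lot E ($179), Watson→Lot G ($151), total $330.
VCG payment = (others' best without Jensen) − (others' welfare with Jensen) = 330 − 307 = $23.

Jensen pays $23.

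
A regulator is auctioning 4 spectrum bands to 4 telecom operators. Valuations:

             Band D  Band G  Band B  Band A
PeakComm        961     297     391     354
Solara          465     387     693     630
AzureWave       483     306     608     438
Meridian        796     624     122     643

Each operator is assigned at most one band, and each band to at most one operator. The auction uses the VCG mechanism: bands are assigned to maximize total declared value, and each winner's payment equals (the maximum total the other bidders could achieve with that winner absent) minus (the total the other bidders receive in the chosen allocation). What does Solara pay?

Solara pays $19M.

Efficient allocation: PeakComm→Band D ($961M), Solara→Band A ($630M), AzureWave→Band B ($608M), Meridian→Band G ($624M); total welfare W = $2823M.
Solara receives Band A at value $630M, so the others get W − 630 = $2193M.
Without Solara: best allocation of the remaining 3 bidders over all 4 bands is PeakComm→Band D ($961M), AzureWave→Band B ($608M), Meridian→Band A ($643M), total $2212M.
VCG payment = (others' best without Solara) − (others' welfare with Solara) = 2212 − 2193 = $19M.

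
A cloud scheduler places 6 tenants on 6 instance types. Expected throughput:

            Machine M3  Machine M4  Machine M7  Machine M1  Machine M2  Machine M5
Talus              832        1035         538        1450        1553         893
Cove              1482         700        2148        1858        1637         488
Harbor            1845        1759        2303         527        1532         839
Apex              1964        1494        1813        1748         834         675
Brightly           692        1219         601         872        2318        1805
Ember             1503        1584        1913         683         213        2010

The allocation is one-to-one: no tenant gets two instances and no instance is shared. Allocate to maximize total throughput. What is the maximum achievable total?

Max total: 11649 ops/s

This is the linear assignment problem.
Optimal: Talus→Machine M1 (1450 ops/s), Cove→Machine M7 (2148 ops/s), Harbor→Machine M4 (1759 ops/s), Apex→Machine M3 (1964 ops/s), Brightly→Machine M2 (2318 ops/s), Ember→Machine M5 (2010 ops/s) — total 1450+2148+1759+1964+2318+2010 = 11649 ops/s.
Swapping Apex↔Cove (Apex→Machine M7 1813 ops/s, Cove→Machine M3 1482 ops/s) loses 817.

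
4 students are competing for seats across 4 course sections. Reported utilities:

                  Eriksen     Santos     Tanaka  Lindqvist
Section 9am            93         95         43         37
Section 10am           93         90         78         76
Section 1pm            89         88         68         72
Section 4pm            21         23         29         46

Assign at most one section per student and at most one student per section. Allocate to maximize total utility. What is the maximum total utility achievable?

Max total: 308 points

Optimal: Eriksen→Section 1pm (89 points), Santos→Section 9am (95 points), Tanaka→Section 10am (78 points), Lindqvist→Section 4pm (46 points) — total 89+95+78+46 = 308 points.
Column-greedy (each section in turn goes to its best remaining student) gives 289 points, worse by 19.
Swapping Lindqvist↔Santos (Lindqvist→Section 9am 37 points, Santos→Section 4pm 23 points) loses 81.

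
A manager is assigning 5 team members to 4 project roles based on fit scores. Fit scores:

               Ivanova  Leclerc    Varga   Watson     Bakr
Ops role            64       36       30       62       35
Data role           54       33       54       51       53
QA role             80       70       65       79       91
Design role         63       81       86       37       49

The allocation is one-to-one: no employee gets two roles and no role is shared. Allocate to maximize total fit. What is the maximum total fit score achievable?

Optimal: Watson→Ops role (62 pts), Ivanova→Data role (54 pts), Bakr→QA role (91 pts), Varga→Design role (86 pts) — total 62+54+91+86 = 293 pts.
Column-greedy (each role in turn goes to its best remaining employee) gives 290 pts, worse by 3.
Checked against all permutations: 293 pts is optimal.

Maximum total: 293 pts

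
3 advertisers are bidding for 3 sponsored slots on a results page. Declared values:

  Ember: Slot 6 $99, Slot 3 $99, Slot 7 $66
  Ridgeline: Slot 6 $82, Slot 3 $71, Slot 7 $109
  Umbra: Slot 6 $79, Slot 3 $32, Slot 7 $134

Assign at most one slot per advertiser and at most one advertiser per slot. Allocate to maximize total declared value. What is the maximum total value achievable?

Maximum total: $315

Treat this as an assignment problem: match each advertiser to one slot.
Optimal: Ember→Slot 3 ($99), Ridgeline→Slot 6 ($82), Umbra→Slot 7 ($134) — total 99+82+134 = $315.
Row-greedy (each advertiser in turn takes its best remaining slot) gives $240, worse by 75.
Checked against all permutations: $315 is optimal.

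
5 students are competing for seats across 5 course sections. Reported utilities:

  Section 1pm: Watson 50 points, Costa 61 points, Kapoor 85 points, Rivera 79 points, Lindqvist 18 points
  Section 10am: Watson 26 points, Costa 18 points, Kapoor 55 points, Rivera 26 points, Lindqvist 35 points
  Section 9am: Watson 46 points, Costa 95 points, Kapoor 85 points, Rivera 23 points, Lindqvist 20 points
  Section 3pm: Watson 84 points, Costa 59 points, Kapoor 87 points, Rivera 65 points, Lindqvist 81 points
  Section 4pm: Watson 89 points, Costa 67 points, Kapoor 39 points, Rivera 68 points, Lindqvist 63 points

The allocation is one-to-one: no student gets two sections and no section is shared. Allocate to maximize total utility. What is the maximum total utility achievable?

Max total: 399 points

Optimal: Watson→Section 4pm (89 points), Costa→Section 9am (95 points), Kapoor→Section 10am (55 points), Rivera→Section 1pm (79 points), Lindqvist→Section 3pm (81 points) — total 89+95+55+79+81 = 399 points.
Max-entry greedy (repeatedly take the single best remaining cell) gives 385 points, worse by 14.
Next-best assignment: Watson→Section 4pm, Costa→Section 9am, Kapoor→Section 3pm, Rivera→Section 1pm, Lindqvist→Section 10am = 385 points.
Swapping Rivera↔Lindqvist (Rivera→Section 3pm 65 points, Lindqvist→Section 1pm 18 points) loses 77.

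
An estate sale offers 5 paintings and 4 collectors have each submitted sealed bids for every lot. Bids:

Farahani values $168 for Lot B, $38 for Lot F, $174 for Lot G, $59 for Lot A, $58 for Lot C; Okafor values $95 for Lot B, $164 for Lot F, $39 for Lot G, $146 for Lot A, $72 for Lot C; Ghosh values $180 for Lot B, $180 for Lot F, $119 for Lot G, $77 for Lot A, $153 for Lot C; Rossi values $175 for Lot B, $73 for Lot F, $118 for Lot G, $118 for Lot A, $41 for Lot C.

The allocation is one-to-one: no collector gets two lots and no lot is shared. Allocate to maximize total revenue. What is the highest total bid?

Max total: $675

This is a one-to-one assignment (maximum-weight bipartite matching).
Optimal: Farahani→Lot G ($174), Okafor→Lot A ($146), Ghosh→Lot F ($180), Rossi→Lot B ($175) — total 174+146+180+175 = $675.
Row-greedy (each collector in turn takes its best remaining lot) gives $636, worse by 39.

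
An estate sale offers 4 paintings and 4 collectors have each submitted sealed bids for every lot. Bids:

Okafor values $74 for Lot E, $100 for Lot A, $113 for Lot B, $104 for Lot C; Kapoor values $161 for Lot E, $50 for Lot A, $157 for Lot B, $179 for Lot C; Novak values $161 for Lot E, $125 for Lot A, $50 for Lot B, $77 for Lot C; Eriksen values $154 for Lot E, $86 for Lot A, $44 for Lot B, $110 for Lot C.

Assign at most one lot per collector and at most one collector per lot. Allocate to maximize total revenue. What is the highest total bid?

Maximum total: $571

This is the linear assignment problem.
Optimal: Okafor→Lot B ($113), Kapoor→Lot C ($179), Novak→Lot A ($125), Eriksen→Lot E ($154) — total 113+179+125+154 = $571.
Max-entry greedy (repeatedly take the single best remaining cell) gives $539, worse by 32.
Swapping Kapoor↔Eriksen (Kapoor→Lot E $161, Eriksen→Lot C $110) loses 62.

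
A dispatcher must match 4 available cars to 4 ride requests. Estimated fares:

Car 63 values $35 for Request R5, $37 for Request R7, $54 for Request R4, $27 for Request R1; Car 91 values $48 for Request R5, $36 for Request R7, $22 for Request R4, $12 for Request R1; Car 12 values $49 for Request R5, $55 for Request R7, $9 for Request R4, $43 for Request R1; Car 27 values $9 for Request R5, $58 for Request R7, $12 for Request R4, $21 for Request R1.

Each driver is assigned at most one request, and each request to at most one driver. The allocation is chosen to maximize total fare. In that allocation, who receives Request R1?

Car 12 receives Request R1.

Optimal: Car 63→Request R4 ($54), Car 91→Request R5 ($48), Car 12→Request R1 ($43), Car 27→Request R7 ($58) — total 54+48+43+58 = $203.
Max-entry greedy (repeatedly take the single best remaining cell) gives $173, worse by 30.
Swapping Car 27↔Car 12 (Car 27→Request R1 $21, Car 12→Request R7 $55) loses 25.
No other one-to-one assignment exceeds $203.
Car 12's own top request is Request R7 ($55), but forcing Car 12→Request R7 and reassigning the rest optimally gives only $178 — worse by 25.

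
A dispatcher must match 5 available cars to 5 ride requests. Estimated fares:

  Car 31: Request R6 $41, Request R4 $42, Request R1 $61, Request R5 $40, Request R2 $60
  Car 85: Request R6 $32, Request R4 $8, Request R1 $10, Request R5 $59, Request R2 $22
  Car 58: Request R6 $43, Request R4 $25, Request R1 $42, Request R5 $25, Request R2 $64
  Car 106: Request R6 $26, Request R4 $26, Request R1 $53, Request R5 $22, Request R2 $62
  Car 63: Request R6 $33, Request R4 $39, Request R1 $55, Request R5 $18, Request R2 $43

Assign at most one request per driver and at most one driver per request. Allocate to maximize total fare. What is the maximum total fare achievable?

This is a one-to-one assignment (maximum-weight bipartite matching).
Optimal: Car 31→Request R1 ($61), Car 85→Request R5 ($59), Car 58→Request R6 ($43), Car 106→Request R2 ($62), Car 63→Request R4 ($39) — total 61+59+43+62+39 = $264.
Max-entry greedy (repeatedly take the single best remaining cell) gives $249, worse by 15.
Every other assignment is strictly worse.

Maximum total: $264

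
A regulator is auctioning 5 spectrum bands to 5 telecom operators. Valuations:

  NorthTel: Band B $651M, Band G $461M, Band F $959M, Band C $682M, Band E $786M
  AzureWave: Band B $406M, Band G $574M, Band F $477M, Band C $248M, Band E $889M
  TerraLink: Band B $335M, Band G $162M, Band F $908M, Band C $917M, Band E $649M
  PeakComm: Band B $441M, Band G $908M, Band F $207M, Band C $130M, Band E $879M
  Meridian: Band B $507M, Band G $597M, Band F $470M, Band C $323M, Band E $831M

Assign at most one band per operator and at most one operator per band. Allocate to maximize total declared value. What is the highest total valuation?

Max total: $4180M

Optimal: NorthTel→Band F ($959M), AzureWave→Band E ($889M), TerraLink→Band C ($917M), PeakComm→Band G ($908M), Meridian→Band B ($507M) — total 959+889+917+908+507 = $4180M.
Column-greedy (each band in turn goes to its best remaining operator) gives $3679M, worse by 501.
Next-best assignment: NorthTel→Band F, AzureWave→Band B, TerraLink→Band C, PeakComm→Band G, Meridian→Band E = $4021M.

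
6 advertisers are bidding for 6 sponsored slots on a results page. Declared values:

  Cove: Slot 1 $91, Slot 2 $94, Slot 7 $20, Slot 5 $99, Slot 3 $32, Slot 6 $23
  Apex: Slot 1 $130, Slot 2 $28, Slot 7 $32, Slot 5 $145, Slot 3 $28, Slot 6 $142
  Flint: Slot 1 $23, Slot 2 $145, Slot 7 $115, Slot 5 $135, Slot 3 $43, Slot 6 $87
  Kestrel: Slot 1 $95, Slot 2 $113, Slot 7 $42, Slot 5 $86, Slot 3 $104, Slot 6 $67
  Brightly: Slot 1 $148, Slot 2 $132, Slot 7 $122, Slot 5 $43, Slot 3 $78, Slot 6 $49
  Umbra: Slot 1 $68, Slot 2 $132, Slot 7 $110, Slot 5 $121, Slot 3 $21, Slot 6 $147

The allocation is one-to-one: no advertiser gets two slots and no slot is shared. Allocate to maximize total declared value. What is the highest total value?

This is the linear assignment problem.
Optimal: Cove→Slot 1 ($91), Apex→Slot 5 ($145), Flint→Slot 2 ($145), Kestrel→Slot 3 ($104), Brightly→Slot 7 ($122), Umbra→Slot 6 ($147) — total 91+145+145+104+122+147 = $754.
Column-greedy (each slot in turn goes to its best remaining advertiser) gives $675, worse by 79.
Every other assignment is strictly worse.

Maximum total: $754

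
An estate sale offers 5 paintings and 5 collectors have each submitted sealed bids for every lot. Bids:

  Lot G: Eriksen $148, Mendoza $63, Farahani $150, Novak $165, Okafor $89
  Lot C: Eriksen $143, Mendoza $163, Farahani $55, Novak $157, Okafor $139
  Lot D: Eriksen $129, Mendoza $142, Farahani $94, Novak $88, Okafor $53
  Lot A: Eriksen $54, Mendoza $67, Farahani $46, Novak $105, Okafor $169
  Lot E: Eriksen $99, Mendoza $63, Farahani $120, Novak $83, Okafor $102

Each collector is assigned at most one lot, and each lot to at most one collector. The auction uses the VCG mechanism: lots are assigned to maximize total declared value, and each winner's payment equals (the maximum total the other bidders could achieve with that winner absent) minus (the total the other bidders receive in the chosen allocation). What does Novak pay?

Efficient allocation: Eriksen→Lot D ($129), Mendoza→Lot C ($163), Farahani→Lot E ($120), Novak→Lot G ($165), Okafor→Lot A ($169); total welfare W = $746.
Novak receives Lot G at value $165, so the others get W − 165 = $581.
Without Novak: best allocation of the remaining 4 bidders over all 5 lots is Eriksen→Lot D ($129), Mendoza→Lot C ($163), Farahani→Lot G ($150), Okafor→Lot A ($169), total $611.
VCG payment = (others' best without Novak) − (others' welfare with Novak) = 611 − 581 = $30.

Novak pays $30.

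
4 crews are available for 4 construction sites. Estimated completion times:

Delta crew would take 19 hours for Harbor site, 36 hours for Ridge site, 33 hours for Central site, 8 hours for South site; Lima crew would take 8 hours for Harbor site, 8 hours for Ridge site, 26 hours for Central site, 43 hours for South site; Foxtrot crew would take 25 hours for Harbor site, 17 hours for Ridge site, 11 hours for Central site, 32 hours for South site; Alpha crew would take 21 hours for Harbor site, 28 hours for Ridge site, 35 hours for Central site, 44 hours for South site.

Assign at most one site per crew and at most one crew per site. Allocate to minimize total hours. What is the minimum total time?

This is a one-to-one assignment (minimum-cost bipartite matching).
Optimal: Delta crew→South site (8 hours), Lima crew→Ridge site (8 hours), Foxtrot crew→Central site (11 hours), Alpha crew→Harbor site (21 hours) — total 8+8+11+21 = 48 hours.
Every other assignment is strictly worse.

Minimum total: 48 hours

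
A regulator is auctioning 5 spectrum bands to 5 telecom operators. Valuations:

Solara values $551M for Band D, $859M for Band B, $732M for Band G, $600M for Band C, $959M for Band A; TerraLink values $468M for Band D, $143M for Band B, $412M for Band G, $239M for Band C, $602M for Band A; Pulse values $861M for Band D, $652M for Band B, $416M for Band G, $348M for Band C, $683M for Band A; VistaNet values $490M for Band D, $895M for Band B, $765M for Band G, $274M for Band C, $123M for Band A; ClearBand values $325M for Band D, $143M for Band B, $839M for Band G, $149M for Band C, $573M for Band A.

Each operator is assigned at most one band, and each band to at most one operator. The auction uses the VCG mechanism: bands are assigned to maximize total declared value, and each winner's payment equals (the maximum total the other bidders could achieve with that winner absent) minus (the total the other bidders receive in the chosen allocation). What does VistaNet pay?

VistaNet pays $259M.

Efficient allocation: Solara→Band C ($600M), TerraLink→Band A ($602M), Pulse→Band D ($861M), VistaNet→Band B ($895M), ClearBand→Band G ($839M); total welfare W = $3797M.
VistaNet receives Band B at value $895M, so the others get W − 895 = $2902M.
Without VistaNet: best allocation of the remaining 4 bidders over all 5 bands is Solara→Band B ($859M), TerraLink→Band A ($602M), Pulse→Band D ($861M), ClearBand→Band G ($839M), total $3161M.
VCG payment = (others' best without VistaNet) − (others' welfare with VistaNet) = 3161 − 2902 = $259M.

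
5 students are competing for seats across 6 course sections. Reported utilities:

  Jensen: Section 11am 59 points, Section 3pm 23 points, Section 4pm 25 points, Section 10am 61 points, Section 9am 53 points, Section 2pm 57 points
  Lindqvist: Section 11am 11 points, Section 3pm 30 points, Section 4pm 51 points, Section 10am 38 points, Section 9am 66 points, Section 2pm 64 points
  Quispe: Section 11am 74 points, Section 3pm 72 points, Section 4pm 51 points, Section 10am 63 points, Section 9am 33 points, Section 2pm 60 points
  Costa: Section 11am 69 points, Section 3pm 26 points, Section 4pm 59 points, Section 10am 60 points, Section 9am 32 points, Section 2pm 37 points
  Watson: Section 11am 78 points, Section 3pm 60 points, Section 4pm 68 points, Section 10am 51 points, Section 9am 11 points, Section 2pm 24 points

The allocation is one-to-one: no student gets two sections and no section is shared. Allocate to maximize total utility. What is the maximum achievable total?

Optimal: Jensen→Section 10am (61 points), Lindqvist→Section 9am (66 points), Quispe→Section 3pm (72 points), Costa→Section 11am (69 points), Watson→Section 4pm (68 points) — total 61+66+72+69+68 = 336 points.
Row-greedy (each student in turn takes its best remaining section) gives 320 points, worse by 16.

Max total: 336 points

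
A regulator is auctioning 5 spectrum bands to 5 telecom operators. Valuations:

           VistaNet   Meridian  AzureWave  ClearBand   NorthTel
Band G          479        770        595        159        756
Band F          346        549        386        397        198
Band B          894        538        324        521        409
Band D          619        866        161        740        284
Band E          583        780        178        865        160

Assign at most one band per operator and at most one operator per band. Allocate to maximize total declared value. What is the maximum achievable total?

Optimal: VistaNet→Band B ($894M), Meridian→Band D ($866M), AzureWave→Band F ($386M), ClearBand→Band E ($865M), NorthTel→Band G ($756M) — total 894+866+386+865+756 = $3767M.
Column-greedy (each band in turn goes to its best remaining operator) gives $2523M, worse by 1244.
Swapping AzureWave↔ClearBand (AzureWave→Band E $178M, ClearBand→Band F $397M) loses 676.
No other one-to-one assignment exceeds $3767M.

Maximum total: $3767M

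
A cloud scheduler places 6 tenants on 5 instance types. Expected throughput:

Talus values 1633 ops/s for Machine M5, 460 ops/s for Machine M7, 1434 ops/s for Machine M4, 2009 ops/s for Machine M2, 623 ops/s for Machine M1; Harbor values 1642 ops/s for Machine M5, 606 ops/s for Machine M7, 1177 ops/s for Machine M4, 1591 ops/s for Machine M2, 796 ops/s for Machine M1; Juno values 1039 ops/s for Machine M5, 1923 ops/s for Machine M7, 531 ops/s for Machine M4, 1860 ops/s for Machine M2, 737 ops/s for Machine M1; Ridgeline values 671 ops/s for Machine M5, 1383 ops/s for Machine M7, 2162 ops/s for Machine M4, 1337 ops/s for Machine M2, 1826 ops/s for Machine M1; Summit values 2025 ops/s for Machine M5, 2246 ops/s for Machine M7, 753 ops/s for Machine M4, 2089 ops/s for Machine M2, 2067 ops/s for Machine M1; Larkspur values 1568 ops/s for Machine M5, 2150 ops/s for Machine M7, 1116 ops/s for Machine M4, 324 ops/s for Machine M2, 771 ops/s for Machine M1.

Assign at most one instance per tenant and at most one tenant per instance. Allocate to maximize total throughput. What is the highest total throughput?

Optimal: Harbor→Machine M5 (1642 ops/s), Larkspur→Machine M7 (2150 ops/s), Ridgeline→Machine M4 (2162 ops/s), Talus→Machine M2 (2009 ops/s), Summit→Machine M1 (2067 ops/s) — total 1642+2150+2162+2009+2067 = 10030 ops/s.
Checked against all permutations: 10030 ops/s is optimal.

Maximum total: 10030 ops/s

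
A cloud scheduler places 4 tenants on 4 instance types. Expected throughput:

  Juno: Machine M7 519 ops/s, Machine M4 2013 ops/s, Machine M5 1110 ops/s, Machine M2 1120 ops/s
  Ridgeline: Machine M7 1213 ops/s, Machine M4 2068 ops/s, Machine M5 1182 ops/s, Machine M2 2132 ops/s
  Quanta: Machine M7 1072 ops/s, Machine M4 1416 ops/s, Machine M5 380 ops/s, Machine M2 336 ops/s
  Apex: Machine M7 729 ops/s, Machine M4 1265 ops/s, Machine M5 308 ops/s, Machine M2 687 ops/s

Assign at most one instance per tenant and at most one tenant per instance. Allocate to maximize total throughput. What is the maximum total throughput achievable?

Optimal: Juno→Machine M5 (1110 ops/s), Ridgeline→Machine M2 (2132 ops/s), Quanta→Machine M7 (1072 ops/s), Apex→Machine M4 (1265 ops/s) — total 1110+2132+1072+1265 = 5579 ops/s.
Next-best assignment: Juno→Machine M4, Ridgeline→Machine M2, Quanta→Machine M7, Apex→Machine M5 = 5525 ops/s.
Every other assignment is strictly worse.

Maximum total: 5579 ops/s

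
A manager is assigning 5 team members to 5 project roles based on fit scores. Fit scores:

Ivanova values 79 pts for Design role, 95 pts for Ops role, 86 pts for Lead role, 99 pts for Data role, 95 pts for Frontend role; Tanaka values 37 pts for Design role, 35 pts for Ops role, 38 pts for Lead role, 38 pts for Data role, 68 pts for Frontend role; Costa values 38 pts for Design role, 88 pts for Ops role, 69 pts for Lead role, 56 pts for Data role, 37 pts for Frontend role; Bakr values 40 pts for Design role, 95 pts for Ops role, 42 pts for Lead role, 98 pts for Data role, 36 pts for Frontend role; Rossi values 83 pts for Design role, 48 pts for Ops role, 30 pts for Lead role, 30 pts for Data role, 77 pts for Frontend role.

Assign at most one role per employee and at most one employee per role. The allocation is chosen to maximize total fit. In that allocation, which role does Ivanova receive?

Treat this as an assignment problem: match each employee to one role.
Optimal: Ivanova→Lead role (86 pts), Tanaka→Frontend role (68 pts), Costa→Ops role (88 pts), Bakr→Data role (98 pts), Rossi→Design role (83 pts) — total 86+68+88+98+83 = 423 pts.
Ivanova's own top role is Data role (99 pts), but forcing Ivanova→Data role and reassigning the rest optimally gives only 414 pts — worse by 9.

Ivanova receives Lead role.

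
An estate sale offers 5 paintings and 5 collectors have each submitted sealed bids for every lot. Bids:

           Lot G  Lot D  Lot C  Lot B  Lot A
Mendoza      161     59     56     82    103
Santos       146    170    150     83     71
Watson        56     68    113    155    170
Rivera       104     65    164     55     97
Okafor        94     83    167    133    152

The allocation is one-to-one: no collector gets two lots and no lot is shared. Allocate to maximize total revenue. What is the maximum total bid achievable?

Max total: $802

Treat this as an assignment problem: match each collector to one lot.
Optimal: Mendoza→Lot G ($161), Santos→Lot D ($170), Watson→Lot B ($155), Rivera→Lot C ($164), Okafor→Lot A ($152) — total 161+170+155+164+152 = $802.
Max-entry greedy (repeatedly take the single best remaining cell) gives $723, worse by 79.
Next-best assignment: Mendoza→Lot G, Santos→Lot D, Watson→Lot A, Rivera→Lot C, Okafor→Lot B = $798.
No other one-to-one assignment exceeds $802.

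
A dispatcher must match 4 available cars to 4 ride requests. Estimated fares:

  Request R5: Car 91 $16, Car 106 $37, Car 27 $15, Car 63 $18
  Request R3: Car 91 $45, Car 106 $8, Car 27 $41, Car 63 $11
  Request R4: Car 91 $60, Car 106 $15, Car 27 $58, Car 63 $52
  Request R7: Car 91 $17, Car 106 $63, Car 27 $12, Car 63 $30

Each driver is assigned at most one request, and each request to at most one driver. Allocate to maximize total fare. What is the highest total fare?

Max total: $184

This is a one-to-one assignment (maximum-weight bipartite matching).
Optimal: Car 91→Request R3 ($45), Car 106→Request R7 ($63), Car 27→Request R4 ($58), Car 63→Request R5 ($18) — total 45+63+58+18 = $184.
Max-entry greedy (repeatedly take the single best remaining cell) gives $182, worse by 2.
Next-best assignment: Car 91→Request R4, Car 106→Request R7, Car 27→Request R3, Car 63→Request R5 = $182.
Every other assignment is strictly worse.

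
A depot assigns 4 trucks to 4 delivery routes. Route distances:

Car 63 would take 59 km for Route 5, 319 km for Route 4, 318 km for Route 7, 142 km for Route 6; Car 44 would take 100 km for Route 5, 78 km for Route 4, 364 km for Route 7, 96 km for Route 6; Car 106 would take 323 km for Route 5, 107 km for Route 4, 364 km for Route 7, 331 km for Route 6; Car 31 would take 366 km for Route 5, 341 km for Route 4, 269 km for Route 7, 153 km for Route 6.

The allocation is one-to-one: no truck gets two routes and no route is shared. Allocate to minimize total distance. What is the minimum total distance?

Optimal: Car 63→Route 5 (59 km), Car 44→Route 6 (96 km), Car 106→Route 4 (107 km), Car 31→Route 7 (269 km) — total 59+96+107+269 = 531 km.
Min-entry greedy (repeatedly take the single cheapest remaining cell) gives 654 km, worse by 123.
Next-best assignment: Car 63→Route 6, Car 44→Route 5, Car 106→Route 4, Car 31→Route 7 = 618 km.
No other one-to-one assignment undercuts 531 km.

Min total: 531 km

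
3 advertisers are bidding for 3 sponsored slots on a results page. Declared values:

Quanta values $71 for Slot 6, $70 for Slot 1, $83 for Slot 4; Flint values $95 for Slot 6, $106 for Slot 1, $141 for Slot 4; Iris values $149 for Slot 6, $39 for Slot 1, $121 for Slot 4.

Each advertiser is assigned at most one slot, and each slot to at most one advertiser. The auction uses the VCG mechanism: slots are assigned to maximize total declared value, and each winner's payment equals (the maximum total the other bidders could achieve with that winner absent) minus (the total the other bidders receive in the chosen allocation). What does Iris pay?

Iris pays $1.

Efficient allocation: Quanta→Slot 1 ($70), Flint→Slot 4 ($141), Iris→Slot 6 ($149); total welfare W = $360.
Iris receives Slot 6 at value $149, so the others get W − 149 = $211.
Without Iris: best allocation of the remaining 2 bidders over all 3 slots is Quanta→Slot 6 ($71), Flint→Slot 4 ($141), total $212.
VCG payment = (others' best without Iris) − (others' welfare with Iris) = 212 − 211 = $1.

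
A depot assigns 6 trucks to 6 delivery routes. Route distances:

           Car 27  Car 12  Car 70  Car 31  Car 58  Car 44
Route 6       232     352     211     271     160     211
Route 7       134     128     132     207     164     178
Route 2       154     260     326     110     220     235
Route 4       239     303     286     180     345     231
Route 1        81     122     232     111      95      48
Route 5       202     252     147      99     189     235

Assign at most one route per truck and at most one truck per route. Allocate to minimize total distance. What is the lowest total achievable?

Optimal: Car 27→Route 2 (154 km), Car 12→Route 7 (128 km), Car 70→Route 5 (147 km), Car 31→Route 4 (180 km), Car 58→Route 6 (160 km), Car 44→Route 1 (48 km) — total 154+128+147+180+160+48 = 817 km.
Row-greedy (each truck in turn takes its cheapest remaining route) gives 857 km, worse by 40.
No other one-to-one assignment undercuts 817 km.

Minimum total: 817 km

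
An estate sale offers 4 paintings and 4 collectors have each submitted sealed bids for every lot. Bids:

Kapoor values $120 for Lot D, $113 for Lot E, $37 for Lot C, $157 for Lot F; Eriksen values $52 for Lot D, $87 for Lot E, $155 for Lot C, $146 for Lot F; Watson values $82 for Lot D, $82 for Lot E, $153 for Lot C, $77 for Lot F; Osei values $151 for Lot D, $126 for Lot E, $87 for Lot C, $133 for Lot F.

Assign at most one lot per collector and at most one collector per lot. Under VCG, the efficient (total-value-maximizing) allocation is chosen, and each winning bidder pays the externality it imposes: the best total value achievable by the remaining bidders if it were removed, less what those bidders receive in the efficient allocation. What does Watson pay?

Efficient allocation: Kapoor→Lot E ($113), Eriksen→Lot F ($146), Watson→Lot C ($153), Osei→Lot D ($151); total welfare W = $563.
Watson receives Lot C at value $153, so the others get W − 153 = $410.
Without Watson: best allocation of the remaining 3 bidders over all 4 lots is Kapoor→Lot F ($157), Eriksen→Lot C ($155), Osei→Lot D ($151), total $463.
VCG payment = (others' best without Watson) − (others' welfare with Watson) = 463 − 410 = $53.

Watson pays $53.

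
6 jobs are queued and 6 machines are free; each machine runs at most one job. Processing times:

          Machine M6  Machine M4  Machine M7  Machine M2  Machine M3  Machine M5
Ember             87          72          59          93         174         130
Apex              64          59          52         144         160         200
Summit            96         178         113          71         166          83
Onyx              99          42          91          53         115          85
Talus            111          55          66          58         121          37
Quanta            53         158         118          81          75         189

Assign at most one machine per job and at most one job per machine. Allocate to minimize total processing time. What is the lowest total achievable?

Minimum total: 348 min

Optimal: Ember→Machine M7 (59 min), Apex→Machine M6 (64 min), Summit→Machine M2 (71 min), Onyx→Machine M4 (42 min), Talus→Machine M5 (37 min), Quanta→Machine M3 (75 min) — total 59+64+71+42+37+75 = 348 min.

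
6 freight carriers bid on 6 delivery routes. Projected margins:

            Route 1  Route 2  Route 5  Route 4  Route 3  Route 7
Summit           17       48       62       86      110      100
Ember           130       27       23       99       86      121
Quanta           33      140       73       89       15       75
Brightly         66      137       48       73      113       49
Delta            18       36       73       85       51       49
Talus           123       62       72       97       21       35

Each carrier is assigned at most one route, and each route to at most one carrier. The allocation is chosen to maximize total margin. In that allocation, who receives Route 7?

This is a one-to-one assignment (maximum-weight bipartite matching).
Optimal: Summit→Route 4 ($86k), Ember→Route 7 ($121k), Quanta→Route 2 ($140k), Brightly→Route 3 ($113k), Delta→Route 5 ($73k), Talus→Route 1 ($123k) — total 86+121+140+113+73+123 = $656k.
Column-greedy (each route in turn goes to its best remaining carrier) gives $653k, worse by 3.
Next-best assignment: Summit→Route 3, Ember→Route 7, Quanta→Route 4, Brightly→Route 2, Delta→Route 5, Talus→Route 1 = $653k.
Ember's own top route is Route 1 ($130k), but forcing Ember→Route 1 and reassigning the rest optimally gives only $653k — worse by 3.

Ember receives Route 7.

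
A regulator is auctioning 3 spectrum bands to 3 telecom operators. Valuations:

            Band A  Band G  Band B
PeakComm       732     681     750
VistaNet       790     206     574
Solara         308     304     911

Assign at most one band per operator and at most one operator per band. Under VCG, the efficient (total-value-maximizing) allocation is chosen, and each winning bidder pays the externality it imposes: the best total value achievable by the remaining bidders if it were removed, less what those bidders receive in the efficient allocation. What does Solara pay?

Solara pays $69M.

Efficient allocation: PeakComm→Band G ($681M), VistaNet→Band A ($790M), Solara→Band B ($911M); total welfare W = $2382M.
Solara receives Band B at value $911M, so the others get W − 911 = $1471M.
Without Solara: best allocation of the remaining 2 bidders over all 3 bands is PeakComm→Band B ($750M), VistaNet→Band A ($790M), total $1540M.
VCG payment = (others' best without Solara) − (others' welfare with Solara) = 1540 − 1471 = $69M.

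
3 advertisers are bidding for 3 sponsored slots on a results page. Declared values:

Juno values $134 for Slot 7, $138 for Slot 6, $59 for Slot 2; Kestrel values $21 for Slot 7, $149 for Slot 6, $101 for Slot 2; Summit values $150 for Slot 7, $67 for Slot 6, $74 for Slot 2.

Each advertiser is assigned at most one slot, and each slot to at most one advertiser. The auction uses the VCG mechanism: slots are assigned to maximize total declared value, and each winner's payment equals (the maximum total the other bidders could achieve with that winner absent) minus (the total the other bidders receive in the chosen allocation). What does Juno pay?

Juno pays $48.

Efficient allocation: Juno→Slot 6 ($138), Kestrel→Slot 2 ($101), Summit→Slot 7 ($150); total welfare W = $389.
Juno receives Slot 6 at value $138, so the others get W − 138 = $251.
Without Juno: best allocation of the remaining 2 bidders over all 3 slots is Kestrel→Slot 6 ($149), Summit→Slot 7 ($150), total $299.
VCG payment = (others' best without Juno) − (others' welfare with Juno) = 299 − 251 = $48.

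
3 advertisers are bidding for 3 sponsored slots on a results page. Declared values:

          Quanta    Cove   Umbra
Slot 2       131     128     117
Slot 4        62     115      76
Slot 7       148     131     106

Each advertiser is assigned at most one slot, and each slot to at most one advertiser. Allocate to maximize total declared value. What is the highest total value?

This is the linear assignment problem.
Optimal: Quanta→Slot 7 ($148), Cove→Slot 4 ($115), Umbra→Slot 2 ($117) — total 148+115+117 = $380.
Column-greedy (each slot in turn goes to its best remaining advertiser) gives $352, worse by 28.
Next-best assignment: Quanta→Slot 2, Cove→Slot 4, Umbra→Slot 7 = $352.
Swapping Umbra↔Cove (Umbra→Slot 4 $76, Cove→Slot 2 $128) loses 28.

Max total: $380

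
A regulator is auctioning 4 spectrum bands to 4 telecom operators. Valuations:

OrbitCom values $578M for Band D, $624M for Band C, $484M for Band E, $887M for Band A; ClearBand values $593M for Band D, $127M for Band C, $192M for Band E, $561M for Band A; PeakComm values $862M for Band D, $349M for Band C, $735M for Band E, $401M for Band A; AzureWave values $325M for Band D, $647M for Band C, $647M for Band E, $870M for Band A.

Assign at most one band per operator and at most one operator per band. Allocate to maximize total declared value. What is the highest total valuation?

Optimal: OrbitCom→Band A ($887M), ClearBand→Band D ($593M), PeakComm→Band E ($735M), AzureWave→Band C ($647M) — total 887+593+735+647 = $2862M.
Max-entry greedy (repeatedly take the single best remaining cell) gives $2588M, worse by 274.

Maximum total: $2862M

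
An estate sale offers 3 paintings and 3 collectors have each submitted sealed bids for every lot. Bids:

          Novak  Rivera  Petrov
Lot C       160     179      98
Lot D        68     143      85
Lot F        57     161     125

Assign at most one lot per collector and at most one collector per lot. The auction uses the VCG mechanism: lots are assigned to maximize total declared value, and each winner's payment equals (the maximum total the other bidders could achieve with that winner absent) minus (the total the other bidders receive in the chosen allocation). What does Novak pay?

Efficient allocation: Novak→Lot C ($160), Rivera→Lot D ($143), Petrov→Lot F ($125); total welfare W = $428.
Novak receives Lot C at value $160, so the others get W − 160 = $268.
Without Novak: best allocation of the remaining 2 bidders over all 3 lots is Rivera→Lot C ($179), Petrov→Lot F ($125), total $304.
VCG payment = (others' best without Novak) − (others' welfare with Novak) = 304 − 268 = $36.

Novak pays $36.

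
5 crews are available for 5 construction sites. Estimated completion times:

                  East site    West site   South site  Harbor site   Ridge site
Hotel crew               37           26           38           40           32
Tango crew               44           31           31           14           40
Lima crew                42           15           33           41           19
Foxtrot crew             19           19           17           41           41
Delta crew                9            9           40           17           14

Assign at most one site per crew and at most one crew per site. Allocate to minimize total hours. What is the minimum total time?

Optimal: Hotel crew→West site (26 hours), Tango crew→Harbor site (14 hours), Lima crew→Ridge site (19 hours), Foxtrot crew→South site (17 hours), Delta crew→East site (9 hours) — total 26+14+19+17+9 = 85 hours.

Min total: 85 hours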